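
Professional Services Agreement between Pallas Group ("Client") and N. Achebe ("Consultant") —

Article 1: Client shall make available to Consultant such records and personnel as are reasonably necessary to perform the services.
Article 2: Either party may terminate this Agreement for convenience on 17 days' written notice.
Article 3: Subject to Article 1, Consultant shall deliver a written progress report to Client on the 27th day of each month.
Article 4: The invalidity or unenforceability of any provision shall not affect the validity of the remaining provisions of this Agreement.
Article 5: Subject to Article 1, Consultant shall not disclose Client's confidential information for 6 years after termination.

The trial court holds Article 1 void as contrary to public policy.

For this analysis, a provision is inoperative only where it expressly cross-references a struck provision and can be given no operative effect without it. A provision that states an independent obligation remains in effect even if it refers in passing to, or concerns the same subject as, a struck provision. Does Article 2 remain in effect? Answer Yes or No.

Article 1 is struck. Although Article 3 refers to Article 1, its operative terms do not depend on Article 1, so it remains in effect. Although Article 5 refers to Article 1, its operative terms do not depend on Article 1, so it remains in effect. Nothing else in the Agreement is defined by reference to Article 1. Article 4 is a severability clause and preserves every provision that can still be given independent effect. The provisions still in force are Article 2, Article 3, Article 4, and Article 5. Article 2 is among the surviving provisions, so the answer is yes.

Yes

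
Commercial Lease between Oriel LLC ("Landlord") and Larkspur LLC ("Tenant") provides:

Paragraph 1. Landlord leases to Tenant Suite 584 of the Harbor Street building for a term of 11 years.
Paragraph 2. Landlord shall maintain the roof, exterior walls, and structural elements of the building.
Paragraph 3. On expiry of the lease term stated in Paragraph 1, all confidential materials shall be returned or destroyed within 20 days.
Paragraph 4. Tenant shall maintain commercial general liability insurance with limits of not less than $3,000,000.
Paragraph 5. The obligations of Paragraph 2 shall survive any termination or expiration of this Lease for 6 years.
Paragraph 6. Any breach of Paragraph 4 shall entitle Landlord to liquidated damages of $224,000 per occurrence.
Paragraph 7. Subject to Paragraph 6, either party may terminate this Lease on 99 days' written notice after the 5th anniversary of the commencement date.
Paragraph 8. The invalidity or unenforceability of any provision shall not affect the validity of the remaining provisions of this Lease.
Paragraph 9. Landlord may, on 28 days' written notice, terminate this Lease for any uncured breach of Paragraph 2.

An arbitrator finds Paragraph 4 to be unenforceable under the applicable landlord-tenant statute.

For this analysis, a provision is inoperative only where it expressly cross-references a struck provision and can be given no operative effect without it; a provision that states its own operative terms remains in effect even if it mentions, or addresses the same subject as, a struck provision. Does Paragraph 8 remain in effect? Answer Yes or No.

Yes

Paragraph 4 is struck. Paragraph 6 has no operative effect of its own apart from Paragraph 4 and is therefore inoperative. Although Paragraph 7 refers to Paragraph 6, its operative terms do not depend on Paragraph 6, so it remains in effect. Under the severability clause in Paragraph 8, the remaining provisions continue in force. Paragraph 1, Paragraph 2, Paragraph 3, Paragraph 5, Paragraph 7, Paragraph 8, and Paragraph 9 remain in effect. Paragraph 8 is among the surviving provisions, so the answer is yes.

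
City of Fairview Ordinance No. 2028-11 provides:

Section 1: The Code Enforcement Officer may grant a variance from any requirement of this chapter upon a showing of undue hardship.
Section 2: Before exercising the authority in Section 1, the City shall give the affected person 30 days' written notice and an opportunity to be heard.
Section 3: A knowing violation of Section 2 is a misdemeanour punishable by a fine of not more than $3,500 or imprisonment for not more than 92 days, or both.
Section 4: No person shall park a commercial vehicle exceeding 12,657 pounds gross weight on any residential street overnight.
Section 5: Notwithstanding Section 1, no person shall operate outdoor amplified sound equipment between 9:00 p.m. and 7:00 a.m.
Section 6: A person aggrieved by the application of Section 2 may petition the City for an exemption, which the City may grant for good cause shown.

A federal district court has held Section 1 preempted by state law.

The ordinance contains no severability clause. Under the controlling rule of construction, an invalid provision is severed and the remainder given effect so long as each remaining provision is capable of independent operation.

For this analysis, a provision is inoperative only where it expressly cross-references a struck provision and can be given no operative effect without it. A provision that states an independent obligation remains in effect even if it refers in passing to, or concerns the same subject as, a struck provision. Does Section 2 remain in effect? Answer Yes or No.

Section 1 is struck. Section 2 has no operative effect of its own apart from Section 1 and is therefore inoperative. Section 3 operates only by reference to Section 2, so it falls with Section 2. The only function of Section 6 is the exemption procedure for Section 2, so it cannot stand once Section 2 is removed. Although Section 5 refers to Section 1, its operative terms do not depend on Section 1, so it remains in effect. With no severability clause, the stated default rule severs what cannot stand and enforces each remaining provision that can operate on its own. The provisions still in force are Section 4 and Section 5. Section 2 is among the inoperative provisions, so the answer is no.

No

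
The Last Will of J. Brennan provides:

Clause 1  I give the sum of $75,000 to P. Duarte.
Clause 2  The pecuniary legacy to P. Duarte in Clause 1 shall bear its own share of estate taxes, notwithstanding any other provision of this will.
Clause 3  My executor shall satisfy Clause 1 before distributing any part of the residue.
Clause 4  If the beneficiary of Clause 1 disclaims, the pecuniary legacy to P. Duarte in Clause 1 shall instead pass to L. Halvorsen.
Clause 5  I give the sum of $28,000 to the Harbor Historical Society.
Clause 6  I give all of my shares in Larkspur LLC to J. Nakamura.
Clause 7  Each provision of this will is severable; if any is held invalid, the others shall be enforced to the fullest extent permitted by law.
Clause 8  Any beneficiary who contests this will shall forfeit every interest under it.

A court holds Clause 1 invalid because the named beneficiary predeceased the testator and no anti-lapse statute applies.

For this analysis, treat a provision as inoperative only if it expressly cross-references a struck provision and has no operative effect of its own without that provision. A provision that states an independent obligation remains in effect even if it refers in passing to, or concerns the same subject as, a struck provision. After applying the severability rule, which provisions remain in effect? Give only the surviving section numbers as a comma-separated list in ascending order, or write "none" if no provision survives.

Clause 1 is struck. Clause 2 operates only by reference to Clause 1, so it falls with Clause 1. Clause 3 has no operative effect of its own apart from Clause 1 and is therefore inoperative. The only function of Clause 4 is the alternative disposition for Clause 1, so it cannot stand once Clause 1 is removed. Clause 7 is a severability clause and preserves every provision that can still be given independent effect. The provisions still in force are Clause 5, Clause 6, Clause 7, and Clause 8.

5, 6, 7, 8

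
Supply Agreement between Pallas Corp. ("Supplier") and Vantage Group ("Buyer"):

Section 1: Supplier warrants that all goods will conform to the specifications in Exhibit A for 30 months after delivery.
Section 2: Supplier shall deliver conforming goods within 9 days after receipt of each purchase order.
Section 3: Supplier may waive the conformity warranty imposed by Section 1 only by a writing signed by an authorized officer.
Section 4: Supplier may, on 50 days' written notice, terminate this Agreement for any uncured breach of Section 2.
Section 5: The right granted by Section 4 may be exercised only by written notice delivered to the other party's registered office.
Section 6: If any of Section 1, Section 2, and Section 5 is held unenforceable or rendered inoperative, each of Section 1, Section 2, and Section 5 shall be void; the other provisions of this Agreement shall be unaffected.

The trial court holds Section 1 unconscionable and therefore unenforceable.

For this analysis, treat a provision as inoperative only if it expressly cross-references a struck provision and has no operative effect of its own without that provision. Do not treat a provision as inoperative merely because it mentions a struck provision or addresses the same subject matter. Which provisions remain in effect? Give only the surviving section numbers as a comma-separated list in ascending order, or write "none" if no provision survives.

Section 1 is struck. Section 3 merely fixes the waiver condition for Section 1; with Section 1 gone it has nothing to operate on and falls away. Section 6 declares Section 1, Section 2, and Section 5 mutually dependent; since one of them has fallen, all of them are of no effect. That brings down Section 2 and Section 5 as well. Section 4 in turn depends solely on a provision now struck and likewise falls. The remainder continues in force under Section 6. Only Section 6 remains in effect.

6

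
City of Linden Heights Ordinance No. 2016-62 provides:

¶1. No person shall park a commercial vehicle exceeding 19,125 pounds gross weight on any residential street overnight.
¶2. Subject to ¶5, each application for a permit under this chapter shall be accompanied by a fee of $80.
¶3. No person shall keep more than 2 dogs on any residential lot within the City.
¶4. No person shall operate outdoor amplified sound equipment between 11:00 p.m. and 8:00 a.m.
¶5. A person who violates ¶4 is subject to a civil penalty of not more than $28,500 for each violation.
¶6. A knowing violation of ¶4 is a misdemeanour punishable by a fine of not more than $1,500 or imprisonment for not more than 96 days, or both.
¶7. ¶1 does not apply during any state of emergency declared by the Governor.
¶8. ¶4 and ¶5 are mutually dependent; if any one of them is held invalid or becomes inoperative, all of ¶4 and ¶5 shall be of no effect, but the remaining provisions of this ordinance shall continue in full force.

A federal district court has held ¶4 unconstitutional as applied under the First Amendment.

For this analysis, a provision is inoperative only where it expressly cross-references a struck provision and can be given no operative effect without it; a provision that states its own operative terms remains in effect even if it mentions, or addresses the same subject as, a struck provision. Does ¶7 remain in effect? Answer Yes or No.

Yes

¶4 is struck. ¶5 has no operative effect of its own apart from ¶4 and is therefore inoperative. ¶6 has no operative effect of its own apart from ¶4 and is therefore inoperative. ¶2 mentions ¶5 but its own obligation stands independently of ¶5, so ¶2 is not affected. ¶8 declares ¶4 and ¶5 mutually dependent; since one of them has fallen, all of them are of no effect. The remainder continues in force under ¶8. That leaves ¶1, ¶2, ¶3, ¶7, and ¶8 in effect. ¶7 is among the surviving provisions, so the answer is yes.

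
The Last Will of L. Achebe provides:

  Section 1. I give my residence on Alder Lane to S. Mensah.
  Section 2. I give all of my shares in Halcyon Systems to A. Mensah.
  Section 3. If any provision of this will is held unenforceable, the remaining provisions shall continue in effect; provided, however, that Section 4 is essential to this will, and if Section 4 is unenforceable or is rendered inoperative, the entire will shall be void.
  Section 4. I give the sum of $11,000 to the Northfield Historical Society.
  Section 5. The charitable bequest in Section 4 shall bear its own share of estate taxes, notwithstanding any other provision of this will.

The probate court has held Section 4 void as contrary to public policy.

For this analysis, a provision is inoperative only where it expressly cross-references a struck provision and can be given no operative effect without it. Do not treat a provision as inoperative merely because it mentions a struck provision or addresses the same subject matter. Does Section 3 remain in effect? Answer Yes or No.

No

Section 4 is struck. Section 5 has no operative effect of its own apart from Section 4 and is therefore inoperative. Section 3 makes Section 4 an essential term, and Section 4 is the provision held invalid; under Section 3, the entire will is therefore void. No provision of the will survives. Section 3 is among the inoperative provisions, so the answer is no.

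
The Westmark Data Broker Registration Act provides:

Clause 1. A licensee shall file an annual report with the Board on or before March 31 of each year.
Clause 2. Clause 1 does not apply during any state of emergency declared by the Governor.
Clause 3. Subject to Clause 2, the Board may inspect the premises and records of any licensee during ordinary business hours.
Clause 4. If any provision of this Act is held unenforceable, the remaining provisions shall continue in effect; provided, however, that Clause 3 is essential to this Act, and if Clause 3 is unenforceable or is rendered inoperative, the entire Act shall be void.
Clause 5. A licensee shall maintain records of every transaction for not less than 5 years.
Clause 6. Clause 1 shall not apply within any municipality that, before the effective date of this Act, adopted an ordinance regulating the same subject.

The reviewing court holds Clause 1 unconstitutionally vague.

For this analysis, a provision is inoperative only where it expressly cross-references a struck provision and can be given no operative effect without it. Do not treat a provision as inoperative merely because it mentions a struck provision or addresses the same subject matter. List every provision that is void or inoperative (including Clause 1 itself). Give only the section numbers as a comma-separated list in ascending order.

1, 2, 6

Clause 1 is struck. Clause 2 has no operative effect of its own apart from Clause 1 and is therefore inoperative. The only function of Clause 6 is the local-preemption carve-out from Clause 1, so it cannot stand once Clause 1 is removed. Although Clause 3 refers to Clause 2, its operative terms do not depend on Clause 2, so it remains in effect. Clause 4 makes Clause 3 an essential term, but Clause 3 is unaffected, so the severability proviso in Clause 4 preserves the remaining provisions. The provisions still in force are Clause 3, Clause 4, and Clause 5.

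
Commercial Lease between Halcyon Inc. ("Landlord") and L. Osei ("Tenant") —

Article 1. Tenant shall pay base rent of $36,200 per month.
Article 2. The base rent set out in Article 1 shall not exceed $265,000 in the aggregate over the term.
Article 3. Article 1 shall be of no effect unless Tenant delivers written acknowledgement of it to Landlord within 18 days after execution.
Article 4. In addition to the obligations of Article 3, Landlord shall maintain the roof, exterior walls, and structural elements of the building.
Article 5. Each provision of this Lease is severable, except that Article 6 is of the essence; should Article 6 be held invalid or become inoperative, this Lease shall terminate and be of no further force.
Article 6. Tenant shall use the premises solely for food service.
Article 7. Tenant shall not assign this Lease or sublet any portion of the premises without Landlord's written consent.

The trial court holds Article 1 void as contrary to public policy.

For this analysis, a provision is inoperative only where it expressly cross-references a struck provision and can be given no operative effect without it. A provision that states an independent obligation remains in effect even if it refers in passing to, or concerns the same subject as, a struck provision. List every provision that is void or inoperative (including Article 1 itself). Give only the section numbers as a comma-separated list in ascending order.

1, 2, 3

Article 1 is struck. Article 2 has no operative effect of its own apart from Article 1 and is therefore inoperative. Article 3 operates only by reference to Article 1, so it falls with Article 1. Article 4 mentions Article 3 but its own obligation stands independently of Article 3, so Article 4 is not affected. Article 5 makes Article 6 an essential term, but Article 6 is unaffected, so the severability proviso in Article 5 preserves the remaining provisions. Article 4, Article 5, Article 6, and Article 7 remain in effect.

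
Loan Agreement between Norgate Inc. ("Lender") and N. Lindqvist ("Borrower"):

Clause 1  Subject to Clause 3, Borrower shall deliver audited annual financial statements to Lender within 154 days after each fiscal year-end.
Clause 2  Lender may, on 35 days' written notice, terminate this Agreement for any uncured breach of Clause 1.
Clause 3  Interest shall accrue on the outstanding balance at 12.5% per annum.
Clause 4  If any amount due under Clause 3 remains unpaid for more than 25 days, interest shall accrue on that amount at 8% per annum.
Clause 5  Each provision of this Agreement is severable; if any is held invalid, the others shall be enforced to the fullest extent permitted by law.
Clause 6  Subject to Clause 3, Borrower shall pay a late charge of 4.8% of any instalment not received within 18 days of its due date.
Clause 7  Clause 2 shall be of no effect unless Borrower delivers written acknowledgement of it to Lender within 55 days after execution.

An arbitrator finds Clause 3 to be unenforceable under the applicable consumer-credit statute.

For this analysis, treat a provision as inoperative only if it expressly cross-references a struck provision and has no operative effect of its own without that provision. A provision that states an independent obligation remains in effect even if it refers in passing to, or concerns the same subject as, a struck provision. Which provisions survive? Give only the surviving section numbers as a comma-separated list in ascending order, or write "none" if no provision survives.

1, 2, 5, 6, 7

Clause 3 is struck. Clause 4 does nothing except set the default interest on the interest charge by reference to Clause 3; with Clause 3 gone it has no independent effect and is inoperative. Although Clause 6 refers to Clause 3, its operative terms do not depend on Clause 3, so it remains in effect. Although Clause 1 refers to Clause 3, its operative terms do not depend on Clause 3, so it remains in effect. Under the severability clause in Clause 5, the remaining provisions continue in force. That leaves Clause 1, Clause 2, Clause 5, Clause 6, and Clause 7 in effect.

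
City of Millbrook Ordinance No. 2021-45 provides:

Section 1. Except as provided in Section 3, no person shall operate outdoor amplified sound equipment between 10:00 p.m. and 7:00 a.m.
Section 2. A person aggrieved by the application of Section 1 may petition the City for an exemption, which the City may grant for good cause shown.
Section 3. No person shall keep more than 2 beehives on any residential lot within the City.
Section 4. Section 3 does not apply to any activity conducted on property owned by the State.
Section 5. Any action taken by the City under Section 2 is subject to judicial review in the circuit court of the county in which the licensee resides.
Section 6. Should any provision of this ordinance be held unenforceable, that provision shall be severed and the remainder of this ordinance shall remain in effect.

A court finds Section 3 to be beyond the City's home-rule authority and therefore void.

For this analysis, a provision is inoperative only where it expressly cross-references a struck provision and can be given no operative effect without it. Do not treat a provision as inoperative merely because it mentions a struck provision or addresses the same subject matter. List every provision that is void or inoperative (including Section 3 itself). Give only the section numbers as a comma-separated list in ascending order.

Section 3 is struck. Section 4 merely fixes the public-property exemption from Section 3; with Section 3 gone it has nothing to operate on and falls away. Although Section 1 refers to Section 3, its operative terms do not depend on Section 3, so it remains in effect. Section 6 is a severability clause and preserves every provision that can still be given independent effect. That leaves Section 1, Section 2, Section 5, and Section 6 in effect.

3, 4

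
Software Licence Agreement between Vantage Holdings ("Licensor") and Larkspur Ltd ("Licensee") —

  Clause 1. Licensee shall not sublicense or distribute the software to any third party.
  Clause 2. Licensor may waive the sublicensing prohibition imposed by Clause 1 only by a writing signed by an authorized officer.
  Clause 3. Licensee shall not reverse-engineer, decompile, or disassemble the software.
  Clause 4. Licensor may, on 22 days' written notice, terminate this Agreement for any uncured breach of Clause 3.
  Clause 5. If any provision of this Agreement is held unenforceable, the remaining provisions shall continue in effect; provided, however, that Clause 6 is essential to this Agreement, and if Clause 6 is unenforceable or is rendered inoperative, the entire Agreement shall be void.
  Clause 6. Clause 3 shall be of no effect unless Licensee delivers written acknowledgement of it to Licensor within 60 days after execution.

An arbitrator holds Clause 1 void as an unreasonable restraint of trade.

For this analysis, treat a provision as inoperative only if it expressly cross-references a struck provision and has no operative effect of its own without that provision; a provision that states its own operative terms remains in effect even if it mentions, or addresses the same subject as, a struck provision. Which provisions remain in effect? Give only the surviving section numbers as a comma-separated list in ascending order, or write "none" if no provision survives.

Clause 1 is struck. Clause 2 merely fixes the waiver condition for Clause 1; with Clause 1 gone it has nothing to operate on and falls away. Clause 5 makes Clause 6 an essential term, but Clause 6 is unaffected, so the severability proviso in Clause 5 preserves the remaining provisions. The provisions still in force are Clause 3, Clause 4, Clause 5, and Clause 6.

3, 4, 5, 6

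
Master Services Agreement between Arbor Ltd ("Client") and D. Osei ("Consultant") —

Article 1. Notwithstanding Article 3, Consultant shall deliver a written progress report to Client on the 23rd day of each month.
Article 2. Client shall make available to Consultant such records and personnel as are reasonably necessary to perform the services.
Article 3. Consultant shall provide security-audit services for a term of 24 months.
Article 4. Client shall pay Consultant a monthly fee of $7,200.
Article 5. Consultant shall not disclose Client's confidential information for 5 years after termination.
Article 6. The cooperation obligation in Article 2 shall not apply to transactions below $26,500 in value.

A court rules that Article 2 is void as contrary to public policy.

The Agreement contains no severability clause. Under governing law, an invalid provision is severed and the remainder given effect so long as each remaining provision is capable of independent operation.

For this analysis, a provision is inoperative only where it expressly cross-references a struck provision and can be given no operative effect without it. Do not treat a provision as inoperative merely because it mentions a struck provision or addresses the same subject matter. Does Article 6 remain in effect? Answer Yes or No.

Article 2 is struck. Article 6 operates only by reference to Article 2, so it falls with Article 2. Under the stated default rule, only provisions that cannot operate independently fall away; the rest are enforced. Article 1, Article 3, Article 4, and Article 5 remain in effect. Article 6 is among the inoperative provisions, so the answer is no.

No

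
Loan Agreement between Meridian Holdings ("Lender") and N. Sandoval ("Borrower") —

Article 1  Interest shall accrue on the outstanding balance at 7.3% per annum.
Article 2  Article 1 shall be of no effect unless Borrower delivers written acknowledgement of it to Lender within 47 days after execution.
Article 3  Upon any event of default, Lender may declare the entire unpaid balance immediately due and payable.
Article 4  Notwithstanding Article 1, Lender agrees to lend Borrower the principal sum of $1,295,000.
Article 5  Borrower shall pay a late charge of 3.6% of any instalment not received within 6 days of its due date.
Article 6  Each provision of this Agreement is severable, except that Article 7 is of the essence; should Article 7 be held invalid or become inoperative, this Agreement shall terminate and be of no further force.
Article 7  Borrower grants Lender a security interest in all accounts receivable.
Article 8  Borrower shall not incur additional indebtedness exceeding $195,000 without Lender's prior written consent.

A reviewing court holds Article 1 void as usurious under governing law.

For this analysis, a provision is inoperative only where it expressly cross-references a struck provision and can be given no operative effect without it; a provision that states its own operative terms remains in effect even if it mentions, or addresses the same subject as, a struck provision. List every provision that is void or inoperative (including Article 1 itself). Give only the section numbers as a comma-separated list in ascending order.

1, 2

Article 1 is struck. Article 2 has no operative effect of its own apart from Article 1 and is therefore inoperative. Article 4 mentions Article 1 but its own obligation stands independently of Article 1, so Article 4 is not affected. Article 6 makes Article 7 an essential term, but Article 7 is unaffected, so the severability proviso in Article 6 preserves the remaining provisions. The provisions still in force are Article 3, Article 4, Article 5, Article 6, Article 7, and Article 8.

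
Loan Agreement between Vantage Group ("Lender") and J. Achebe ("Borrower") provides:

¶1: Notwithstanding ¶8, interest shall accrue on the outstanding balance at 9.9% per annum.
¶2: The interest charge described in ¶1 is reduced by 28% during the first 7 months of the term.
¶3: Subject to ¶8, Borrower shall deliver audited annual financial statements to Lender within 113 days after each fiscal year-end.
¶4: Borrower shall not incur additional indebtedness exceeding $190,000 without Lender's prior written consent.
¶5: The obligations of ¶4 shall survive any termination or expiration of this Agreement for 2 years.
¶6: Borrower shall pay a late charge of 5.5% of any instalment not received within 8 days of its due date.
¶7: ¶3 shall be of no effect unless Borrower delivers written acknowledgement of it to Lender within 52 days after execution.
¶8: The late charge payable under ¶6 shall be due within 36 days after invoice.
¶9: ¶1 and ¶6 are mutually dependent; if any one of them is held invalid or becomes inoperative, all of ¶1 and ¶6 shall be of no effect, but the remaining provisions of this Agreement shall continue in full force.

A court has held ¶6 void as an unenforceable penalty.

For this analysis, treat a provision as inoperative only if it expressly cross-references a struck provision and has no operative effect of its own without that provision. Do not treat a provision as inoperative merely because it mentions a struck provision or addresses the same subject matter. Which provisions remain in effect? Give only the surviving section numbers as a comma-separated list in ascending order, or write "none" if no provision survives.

3, 4, 5, 7, 9

¶6 is struck. The whole of ¶8 is the payment deadline for the late charge, defined by reference to ¶6, so ¶8 cannot stand once ¶6 is removed. Although ¶3 refers to ¶8, its operative terms do not depend on ¶8, so it remains in effect. ¶9 declares ¶1 and ¶6 mutually dependent; since one of them has fallen, all of them are of no effect. That brings down ¶1 as well. ¶2 in turn depends solely on a provision now struck and likewise falls. The remainder continues in force under ¶9. ¶3, ¶4, ¶5, ¶7, and ¶9 remain in effect.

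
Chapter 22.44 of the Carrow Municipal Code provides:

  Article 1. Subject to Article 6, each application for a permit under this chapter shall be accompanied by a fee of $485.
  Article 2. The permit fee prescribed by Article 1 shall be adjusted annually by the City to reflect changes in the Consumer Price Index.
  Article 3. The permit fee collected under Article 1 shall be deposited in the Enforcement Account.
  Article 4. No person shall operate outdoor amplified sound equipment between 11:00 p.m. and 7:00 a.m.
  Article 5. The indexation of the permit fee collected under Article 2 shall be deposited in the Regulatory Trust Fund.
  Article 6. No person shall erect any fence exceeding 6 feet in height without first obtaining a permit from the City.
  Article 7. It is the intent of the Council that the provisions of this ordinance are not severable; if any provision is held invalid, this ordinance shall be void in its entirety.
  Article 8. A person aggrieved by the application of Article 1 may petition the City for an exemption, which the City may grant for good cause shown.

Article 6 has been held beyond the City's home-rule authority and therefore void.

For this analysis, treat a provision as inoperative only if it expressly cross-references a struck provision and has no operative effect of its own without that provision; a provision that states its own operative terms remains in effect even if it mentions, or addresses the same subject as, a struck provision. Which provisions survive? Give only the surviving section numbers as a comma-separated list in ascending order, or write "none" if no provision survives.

none

Article 6 is struck. No other provision's operative terms depend on Article 6. Article 7 provides that the ordinance is not severable, so the invalidity of any one provision voids the entire ordinance. No provision of the ordinance survives.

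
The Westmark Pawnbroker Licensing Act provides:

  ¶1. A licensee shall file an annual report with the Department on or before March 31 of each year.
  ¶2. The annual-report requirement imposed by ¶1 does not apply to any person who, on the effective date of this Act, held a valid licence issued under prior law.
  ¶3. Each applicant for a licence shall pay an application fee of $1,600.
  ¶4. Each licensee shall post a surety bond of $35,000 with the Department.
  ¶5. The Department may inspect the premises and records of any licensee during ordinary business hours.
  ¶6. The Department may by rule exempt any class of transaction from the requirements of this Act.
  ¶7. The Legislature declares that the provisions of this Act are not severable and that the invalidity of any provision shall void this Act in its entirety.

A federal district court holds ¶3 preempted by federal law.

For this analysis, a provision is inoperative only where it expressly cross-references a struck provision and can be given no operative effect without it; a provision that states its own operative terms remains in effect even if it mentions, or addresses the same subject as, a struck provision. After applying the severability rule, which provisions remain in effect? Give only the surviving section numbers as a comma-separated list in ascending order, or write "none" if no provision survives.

¶3 is struck. No other provision's operative terms depend on ¶3. ¶7 provides that the Act is not severable, so the invalidity of any one provision voids the entire Act. No provision of the Act survives.

none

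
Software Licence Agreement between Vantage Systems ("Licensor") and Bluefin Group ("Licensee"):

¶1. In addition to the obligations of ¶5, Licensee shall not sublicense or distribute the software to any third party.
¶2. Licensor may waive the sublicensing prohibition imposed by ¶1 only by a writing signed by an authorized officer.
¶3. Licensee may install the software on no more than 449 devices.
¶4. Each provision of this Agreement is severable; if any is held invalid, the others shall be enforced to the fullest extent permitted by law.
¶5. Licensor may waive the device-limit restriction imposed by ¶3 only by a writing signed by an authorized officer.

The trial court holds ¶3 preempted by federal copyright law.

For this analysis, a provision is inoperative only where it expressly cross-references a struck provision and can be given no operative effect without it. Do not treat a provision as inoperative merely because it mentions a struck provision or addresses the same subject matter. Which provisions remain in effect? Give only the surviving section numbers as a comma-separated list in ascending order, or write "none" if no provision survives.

¶3 is struck. ¶5 has no operative effect of its own apart from ¶3 and is therefore inoperative. Although ¶1 refers to ¶5, its operative terms do not depend on ¶5, so it remains in effect. ¶4 is a severability clause and preserves every provision that can still be given independent effect. The provisions still in force are ¶1, ¶2, and ¶4.

1, 2, 4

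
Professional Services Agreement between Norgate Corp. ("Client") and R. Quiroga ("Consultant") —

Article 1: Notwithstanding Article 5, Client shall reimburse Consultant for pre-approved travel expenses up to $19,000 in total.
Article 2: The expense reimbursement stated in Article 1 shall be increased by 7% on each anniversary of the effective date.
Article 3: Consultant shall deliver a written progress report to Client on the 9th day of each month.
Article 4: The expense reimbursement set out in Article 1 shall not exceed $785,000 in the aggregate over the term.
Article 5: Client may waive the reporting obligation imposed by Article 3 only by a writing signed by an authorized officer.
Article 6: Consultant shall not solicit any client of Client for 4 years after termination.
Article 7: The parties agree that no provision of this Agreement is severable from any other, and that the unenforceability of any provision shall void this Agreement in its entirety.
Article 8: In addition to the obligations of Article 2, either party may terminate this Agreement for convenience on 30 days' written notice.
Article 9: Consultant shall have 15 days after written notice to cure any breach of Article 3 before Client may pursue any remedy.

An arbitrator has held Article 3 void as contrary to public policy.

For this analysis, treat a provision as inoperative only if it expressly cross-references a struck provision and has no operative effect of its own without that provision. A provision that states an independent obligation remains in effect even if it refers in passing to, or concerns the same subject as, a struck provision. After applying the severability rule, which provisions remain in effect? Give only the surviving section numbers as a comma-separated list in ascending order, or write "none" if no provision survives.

Article 3 is struck. Article 5 merely fixes the waiver condition for Article 3; with Article 3 gone it has nothing to operate on and falls away. Article 9 has no operative effect of its own apart from Article 3 and is therefore inoperative. Article 7 provides that the Agreement is not severable, so the invalidity of any one provision voids the entire Agreement. No provision of the Agreement survives.

none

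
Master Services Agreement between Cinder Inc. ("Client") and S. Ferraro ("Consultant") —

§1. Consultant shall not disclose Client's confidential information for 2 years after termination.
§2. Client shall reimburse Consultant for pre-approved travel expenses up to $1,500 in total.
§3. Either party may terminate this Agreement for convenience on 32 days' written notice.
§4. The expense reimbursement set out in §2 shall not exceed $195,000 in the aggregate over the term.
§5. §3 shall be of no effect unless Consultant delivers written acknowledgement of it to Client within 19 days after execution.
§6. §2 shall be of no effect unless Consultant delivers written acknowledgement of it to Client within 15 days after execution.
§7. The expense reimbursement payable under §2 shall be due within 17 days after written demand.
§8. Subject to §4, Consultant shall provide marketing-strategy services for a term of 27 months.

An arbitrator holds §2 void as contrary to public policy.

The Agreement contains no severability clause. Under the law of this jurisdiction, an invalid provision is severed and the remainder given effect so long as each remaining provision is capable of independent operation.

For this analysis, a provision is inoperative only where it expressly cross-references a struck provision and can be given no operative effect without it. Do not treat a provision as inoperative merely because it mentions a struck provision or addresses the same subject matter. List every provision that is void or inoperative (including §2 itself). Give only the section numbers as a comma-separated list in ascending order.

2, 4, 6, 7

§2 is struck. The whole of §4 is the aggregate cap on the expense reimbursement, defined by reference to §2, so §4 cannot stand once §2 is removed. §6 operates only by reference to §2, so it falls with §2. §7 has no operative effect of its own apart from §2 and is therefore inoperative. Although §8 refers to §4, its operative terms do not depend on §4, so it remains in effect. Under the stated default rule, only provisions that cannot operate independently fall away; the rest are enforced. §1, §3, §5, and §8 remain in effect.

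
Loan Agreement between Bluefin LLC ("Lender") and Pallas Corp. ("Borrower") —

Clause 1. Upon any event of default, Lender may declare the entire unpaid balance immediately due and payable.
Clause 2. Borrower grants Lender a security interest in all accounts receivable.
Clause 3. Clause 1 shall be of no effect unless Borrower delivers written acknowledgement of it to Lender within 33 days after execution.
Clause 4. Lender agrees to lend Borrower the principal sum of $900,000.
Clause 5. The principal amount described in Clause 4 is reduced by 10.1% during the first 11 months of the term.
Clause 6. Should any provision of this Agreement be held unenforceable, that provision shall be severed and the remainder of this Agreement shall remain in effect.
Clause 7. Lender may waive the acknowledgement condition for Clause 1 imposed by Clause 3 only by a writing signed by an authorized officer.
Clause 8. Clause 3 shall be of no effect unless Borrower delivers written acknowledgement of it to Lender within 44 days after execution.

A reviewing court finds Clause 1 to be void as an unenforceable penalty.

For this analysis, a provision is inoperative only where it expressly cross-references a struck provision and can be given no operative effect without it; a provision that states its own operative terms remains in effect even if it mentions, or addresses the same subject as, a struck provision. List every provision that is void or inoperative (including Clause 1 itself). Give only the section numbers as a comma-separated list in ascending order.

Clause 1 is struck. The only function of Clause 3 is the acknowledgement condition for Clause 1, so it cannot stand once Clause 1 is removed. Clause 7 operates only by reference to Clause 3, so it falls with Clause 3. Clause 8 merely fixes the acknowledgement condition for Clause 3; with Clause 3 gone it has nothing to operate on and falls away. Under the severability clause in Clause 6, the remaining provisions continue in force. The provisions still in force are Clause 2, Clause 4, Clause 5, and Clause 6.

1, 3, 7, 8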